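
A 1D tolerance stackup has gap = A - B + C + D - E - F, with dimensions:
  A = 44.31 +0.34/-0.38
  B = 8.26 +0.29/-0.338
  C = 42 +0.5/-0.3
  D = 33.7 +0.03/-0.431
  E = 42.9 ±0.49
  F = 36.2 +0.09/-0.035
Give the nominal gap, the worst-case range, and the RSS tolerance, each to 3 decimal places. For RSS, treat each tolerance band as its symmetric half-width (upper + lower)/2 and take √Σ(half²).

nominal=32.650 wc=[30.669,34.383] rss=0.828

Stack each dimension's contribution:
  +A: nom +44.310 → Σnom=44.310; wc +0.340/-0.380 → slack +0.340/-0.380; half-tol=0.360, Σhalf²=0.129600
  -B: nom -8.260 → Σnom=36.050; wc +0.338/-0.290 → slack +0.678/-0.670; half-tol=0.314, Σhalf²=0.228196
  +C: nom +42.000 → Σnom=78.050; wc +0.500/-0.300 → slack +1.178/-0.970; half-tol=0.400, Σhalf²=0.388196
  +D: nom +33.700 → Σnom=111.750; wc +0.030/-0.431 → slack +1.208/-1.401; half-tol=0.230, Σhalf²=0.441326
  -E: nom -42.900 → Σnom=68.850; wc +0.490/-0.490 → slack +1.698/-1.891; half-tol=0.490, Σhalf²=0.681426
  -F: nom -36.200 → Σnom=32.650; wc +0.035/-0.090 → slack +1.733/-1.981; half-tol=0.062, Σhalf²=0.685333
Nominal = 32.650. Worst-case = [32.650 - 1.981, 32.650 + 1.733] = [30.669, 34.383]. RSS = √0.685333 = 0.828.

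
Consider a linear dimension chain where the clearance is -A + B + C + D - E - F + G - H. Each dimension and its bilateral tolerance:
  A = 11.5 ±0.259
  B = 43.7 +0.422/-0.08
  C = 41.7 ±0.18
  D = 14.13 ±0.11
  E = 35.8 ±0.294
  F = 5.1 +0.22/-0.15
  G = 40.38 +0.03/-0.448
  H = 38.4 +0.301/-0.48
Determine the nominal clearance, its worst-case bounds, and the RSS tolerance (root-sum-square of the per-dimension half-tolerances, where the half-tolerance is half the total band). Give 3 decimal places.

nominal=49.110 wc=[47.218,51.035] rss=0.711

Stack each dimension's contribution:
  -A: nom -11.500 → Σnom=-11.500; wc +0.259/-0.259 → slack +0.259/-0.259; half-tol=0.259, Σhalf²=0.067081
  +B: nom +43.700 → Σnom=32.200; wc +0.422/-0.080 → slack +0.681/-0.339; half-tol=0.251, Σhalf²=0.130082
  +C: nom +41.700 → Σnom=73.900; wc +0.180/-0.180 → slack +0.861/-0.519; half-tol=0.180, Σhalf²=0.162482
  +D: nom +14.130 → Σnom=88.030; wc +0.110/-0.110 → slack +0.971/-0.629; half-tol=0.110, Σhalf²=0.174582
  -E: nom -35.800 → Σnom=52.230; wc +0.294/-0.294 → slack +1.265/-0.923; half-tol=0.294, Σhalf²=0.261018
  -F: nom -5.100 → Σnom=47.130; wc +0.150/-0.220 → slack +1.415/-1.143; half-tol=0.185, Σhalf²=0.295243
  +G: nom +40.380 → Σnom=87.510; wc +0.030/-0.448 → slack +1.445/-1.591; half-tol=0.239, Σhalf²=0.352364
  -H: nom -38.400 → Σnom=49.110; wc +0.480/-0.301 → slack +1.925/-1.892; half-tol=0.390, Σhalf²=0.504854
Nominal = 49.110. Worst-case = [49.110 - 1.892, 49.110 + 1.925] = [47.218, 51.035]. RSS = √0.504854 = 0.711.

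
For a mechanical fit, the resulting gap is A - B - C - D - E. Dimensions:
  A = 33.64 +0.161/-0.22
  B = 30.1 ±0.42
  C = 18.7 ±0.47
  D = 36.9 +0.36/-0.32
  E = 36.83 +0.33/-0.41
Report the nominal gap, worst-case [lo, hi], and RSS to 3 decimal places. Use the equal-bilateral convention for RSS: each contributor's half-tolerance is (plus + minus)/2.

Stack each dimension's contribution:
  +A: nom +33.640 → Σnom=33.640; wc +0.161/-0.220 → slack +0.161/-0.220; half-tol=0.191, Σhalf²=0.036290
  -B: nom -30.100 → Σnom=3.540; wc +0.420/-0.420 → slack +0.581/-0.640; half-tol=0.420, Σhalf²=0.212690
  -C: nom -18.700 → Σnom=-15.160; wc +0.470/-0.470 → slack +1.051/-1.110; half-tol=0.470, Σhalf²=0.433590
  -D: nom -36.900 → Σnom=-52.060; wc +0.320/-0.360 → slack +1.371/-1.470; half-tol=0.340, Σhalf²=0.549190
  -E: nom -36.830 → Σnom=-88.890; wc +0.410/-0.330 → slack +1.781/-1.800; half-tol=0.370, Σhalf²=0.686090
Nominal = -88.890. Worst-case = [-88.890 - 1.800, -88.890 + 1.781] = [-90.690, -87.109]. RSS = √0.686090 = 0.828.

nominal=-88.890 wc=[-90.690,-87.109] rss=0.828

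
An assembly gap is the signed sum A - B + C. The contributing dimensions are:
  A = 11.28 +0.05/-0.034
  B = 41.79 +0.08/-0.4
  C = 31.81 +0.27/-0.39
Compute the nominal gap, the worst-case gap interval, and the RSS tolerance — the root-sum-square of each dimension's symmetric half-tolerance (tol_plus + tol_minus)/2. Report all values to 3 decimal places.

Stack each dimension's contribution:
  +A: nom +11.280 → Σnom=11.280; wc +0.050/-0.034 → slack +0.050/-0.034; half-tol=0.042, Σhalf²=0.001764
  -B: nom -41.790 → Σnom=-30.510; wc +0.400/-0.080 → slack +0.450/-0.114; half-tol=0.240, Σhalf²=0.059364
  +C: nom +31.810 → Σnom=1.300; wc +0.270/-0.390 → slack +0.720/-0.504; half-tol=0.330, Σhalf²=0.168264
Nominal = 1.300. Worst-case = [1.300 - 0.504, 1.300 + 0.720] = [0.796, 2.020]. RSS = √0.168264 = 0.410.

nominal=1.300 wc=[0.796,2.020] rss=0.410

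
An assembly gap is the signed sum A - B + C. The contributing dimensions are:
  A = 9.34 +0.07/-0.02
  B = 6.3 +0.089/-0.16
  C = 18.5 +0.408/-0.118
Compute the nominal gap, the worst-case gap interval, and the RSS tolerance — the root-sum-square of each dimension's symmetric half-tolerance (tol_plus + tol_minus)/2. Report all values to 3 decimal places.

nominal=21.540 wc=[21.313,22.178] rss=0.294

Stack each dimension's contribution:
  +A: nom +9.340 → Σnom=9.340; wc +0.070/-0.020 → slack +0.070/-0.020; half-tol=0.045, Σhalf²=0.002025
  -B: nom -6.300 → Σnom=3.040; wc +0.160/-0.089 → slack +0.230/-0.109; half-tol=0.124, Σhalf²=0.017525
  +C: nom +18.500 → Σnom=21.540; wc +0.408/-0.118 → slack +0.638/-0.227; half-tol=0.263, Σhalf²=0.086694
Nominal = 21.540. Worst-case = [21.540 - 0.227, 21.540 + 0.638] = [21.313, 22.178]. RSS = √0.086694 = 0.294.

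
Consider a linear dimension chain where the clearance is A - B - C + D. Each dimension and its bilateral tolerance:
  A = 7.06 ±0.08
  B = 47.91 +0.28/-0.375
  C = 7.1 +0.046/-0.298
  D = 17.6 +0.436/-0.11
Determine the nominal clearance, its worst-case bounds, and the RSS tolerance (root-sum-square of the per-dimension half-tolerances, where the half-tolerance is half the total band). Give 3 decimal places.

nominal=-30.350 wc=[-30.866,-29.161] rss=0.467

Stack each dimension's contribution:
  +A: nom +7.060 → Σnom=7.060; wc +0.080/-0.080 → slack +0.080/-0.080; half-tol=0.080, Σhalf²=0.006400
  -B: nom -47.910 → Σnom=-40.850; wc +0.375/-0.280 → slack +0.455/-0.360; half-tol=0.328, Σhalf²=0.113656
  -C: nom -7.100 → Σnom=-47.950; wc +0.298/-0.046 → slack +0.753/-0.406; half-tol=0.172, Σhalf²=0.143240
  +D: nom +17.600 → Σnom=-30.350; wc +0.436/-0.110 → slack +1.189/-0.516; half-tol=0.273, Σhalf²=0.217769
Nominal = -30.350. Worst-case = [-30.350 - 0.516, -30.350 + 1.189] = [-30.866, -29.161]. RSS = √0.217769 = 0.467.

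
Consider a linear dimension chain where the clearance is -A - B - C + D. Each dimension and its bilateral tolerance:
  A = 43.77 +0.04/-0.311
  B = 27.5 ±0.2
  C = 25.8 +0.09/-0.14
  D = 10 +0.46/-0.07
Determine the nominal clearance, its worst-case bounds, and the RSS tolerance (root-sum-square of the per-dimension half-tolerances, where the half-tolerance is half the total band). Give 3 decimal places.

nominal=-87.070 wc=[-87.470,-85.959] rss=0.393

Stack each dimension's contribution:
  -A: nom -43.770 → Σnom=-43.770; wc +0.311/-0.040 → slack +0.311/-0.040; half-tol=0.175, Σhalf²=0.030800
  -B: nom -27.500 → Σnom=-71.270; wc +0.200/-0.200 → slack +0.511/-0.240; half-tol=0.200, Σhalf²=0.070800
  -C: nom -25.800 → Σnom=-97.070; wc +0.140/-0.090 → slack +0.651/-0.330; half-tol=0.115, Σhalf²=0.084025
  +D: nom +10.000 → Σnom=-87.070; wc +0.460/-0.070 → slack +1.111/-0.400; half-tol=0.265, Σhalf²=0.154250
Nominal = -87.070. Worst-case = [-87.070 - 0.400, -87.070 + 1.111] = [-87.470, -85.959]. RSS = √0.154250 = 0.393.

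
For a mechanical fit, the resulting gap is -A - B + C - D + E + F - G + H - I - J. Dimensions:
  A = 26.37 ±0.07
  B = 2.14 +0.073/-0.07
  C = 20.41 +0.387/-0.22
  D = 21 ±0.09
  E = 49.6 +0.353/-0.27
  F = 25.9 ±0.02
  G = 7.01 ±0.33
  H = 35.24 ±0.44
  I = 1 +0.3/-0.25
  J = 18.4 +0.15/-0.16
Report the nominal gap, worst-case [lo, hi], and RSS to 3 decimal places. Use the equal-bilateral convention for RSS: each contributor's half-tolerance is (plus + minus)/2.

Stack each dimension's contribution:
  -A: nom -26.370 → Σnom=-26.370; wc +0.070/-0.070 → slack +0.070/-0.070; half-tol=0.070, Σhalf²=0.004900
  -B: nom -2.140 → Σnom=-28.510; wc +0.070/-0.073 → slack +0.140/-0.143; half-tol=0.072, Σhalf²=0.010012
  +C: nom +20.410 → Σnom=-8.100; wc +0.387/-0.220 → slack +0.527/-0.363; half-tol=0.303, Σhalf²=0.102124
  -D: nom -21.000 → Σnom=-29.100; wc +0.090/-0.090 → slack +0.617/-0.453; half-tol=0.090, Σhalf²=0.110224
  +E: nom +49.600 → Σnom=20.500; wc +0.353/-0.270 → slack +0.970/-0.723; half-tol=0.311, Σhalf²=0.207257
  +F: nom +25.900 → Σnom=46.400; wc +0.020/-0.020 → slack +0.990/-0.743; half-tol=0.020, Σhalf²=0.207657
  -G: nom -7.010 → Σnom=39.390; wc +0.330/-0.330 → slack +1.320/-1.073; half-tol=0.330, Σhalf²=0.316557
  +H: nom +35.240 → Σnom=74.630; wc +0.440/-0.440 → slack +1.760/-1.513; half-tol=0.440, Σhalf²=0.510157
  -I: nom -1.000 → Σnom=73.630; wc +0.250/-0.300 → slack +2.010/-1.813; half-tol=0.275, Σhalf²=0.585782
  -J: nom -18.400 → Σnom=55.230; wc +0.160/-0.150 → slack +2.170/-1.963; half-tol=0.155, Σhalf²=0.609807
Nominal = 55.230. Worst-case = [55.230 - 1.963, 55.230 + 2.170] = [53.267, 57.400]. RSS = √0.609807 = 0.781.

nominal=55.230 wc=[53.267,57.400] rss=0.781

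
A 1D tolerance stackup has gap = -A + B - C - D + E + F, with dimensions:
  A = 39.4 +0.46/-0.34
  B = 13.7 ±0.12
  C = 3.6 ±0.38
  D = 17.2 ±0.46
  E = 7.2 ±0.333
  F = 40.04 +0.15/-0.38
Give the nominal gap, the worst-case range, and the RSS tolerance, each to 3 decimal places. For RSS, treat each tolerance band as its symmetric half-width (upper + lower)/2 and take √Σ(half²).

nominal=0.740 wc=[-1.393,2.523] rss=0.844

Stack each dimension's contribution:
  -A: nom -39.400 → Σnom=-39.400; wc +0.340/-0.460 → slack +0.340/-0.460; half-tol=0.400, Σhalf²=0.160000
  +B: nom +13.700 → Σnom=-25.700; wc +0.120/-0.120 → slack +0.460/-0.580; half-tol=0.120, Σhalf²=0.174400
  -C: nom -3.600 → Σnom=-29.300; wc +0.380/-0.380 → slack +0.840/-0.960; half-tol=0.380, Σhalf²=0.318800
  -D: nom -17.200 → Σnom=-46.500; wc +0.460/-0.460 → slack +1.300/-1.420; half-tol=0.460, Σhalf²=0.530400
  +E: nom +7.200 → Σnom=-39.300; wc +0.333/-0.333 → slack +1.633/-1.753; half-tol=0.333, Σhalf²=0.641289
  +F: nom +40.040 → Σnom=0.740; wc +0.150/-0.380 → slack +1.783/-2.133; half-tol=0.265, Σhalf²=0.711514
Nominal = 0.740. Worst-case = [0.740 - 2.133, 0.740 + 1.783] = [-1.393, 2.523]. RSS = √0.711514 = 0.844.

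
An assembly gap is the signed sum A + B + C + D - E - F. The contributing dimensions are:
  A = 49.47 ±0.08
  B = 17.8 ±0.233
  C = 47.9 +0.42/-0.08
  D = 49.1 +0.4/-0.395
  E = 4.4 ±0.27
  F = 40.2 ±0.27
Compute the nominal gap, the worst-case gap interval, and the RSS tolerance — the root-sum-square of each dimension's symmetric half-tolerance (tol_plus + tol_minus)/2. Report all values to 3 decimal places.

nominal=119.670 wc=[118.342,121.343] rss=0.653

Stack each dimension's contribution:
  +A: nom +49.470 → Σnom=49.470; wc +0.080/-0.080 → slack +0.080/-0.080; half-tol=0.080, Σhalf²=0.006400
  +B: nom +17.800 → Σnom=67.270; wc +0.233/-0.233 → slack +0.313/-0.313; half-tol=0.233, Σhalf²=0.060689
  +C: nom +47.900 → Σnom=115.170; wc +0.420/-0.080 → slack +0.733/-0.393; half-tol=0.250, Σhalf²=0.123189
  +D: nom +49.100 → Σnom=164.270; wc +0.400/-0.395 → slack +1.133/-0.788; half-tol=0.398, Σhalf²=0.281195
  -E: nom -4.400 → Σnom=159.870; wc +0.270/-0.270 → slack +1.403/-1.058; half-tol=0.270, Σhalf²=0.354095
  -F: nom -40.200 → Σnom=119.670; wc +0.270/-0.270 → slack +1.673/-1.328; half-tol=0.270, Σhalf²=0.426995
Nominal = 119.670. Worst-case = [119.670 - 1.328, 119.670 + 1.673] = [118.342, 121.343]. RSS = √0.426995 = 0.653.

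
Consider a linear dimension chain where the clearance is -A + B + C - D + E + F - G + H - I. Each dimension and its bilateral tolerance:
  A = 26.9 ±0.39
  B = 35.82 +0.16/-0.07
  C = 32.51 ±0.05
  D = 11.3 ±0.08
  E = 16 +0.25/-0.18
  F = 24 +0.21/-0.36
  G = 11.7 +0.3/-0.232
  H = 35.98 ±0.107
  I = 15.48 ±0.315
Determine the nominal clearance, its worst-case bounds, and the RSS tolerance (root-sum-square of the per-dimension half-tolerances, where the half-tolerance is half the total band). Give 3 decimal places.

nominal=78.930 wc=[77.078,80.724] rss=0.695

Stack each dimension's contribution:
  -A: nom -26.900 → Σnom=-26.900; wc +0.390/-0.390 → slack +0.390/-0.390; half-tol=0.390, Σhalf²=0.152100
  +B: nom +35.820 → Σnom=8.920; wc +0.160/-0.070 → slack +0.550/-0.460; half-tol=0.115, Σhalf²=0.165325
  +C: nom +32.510 → Σnom=41.430; wc +0.050/-0.050 → slack +0.600/-0.510; half-tol=0.050, Σhalf²=0.167825
  -D: nom -11.300 → Σnom=30.130; wc +0.080/-0.080 → slack +0.680/-0.590; half-tol=0.080, Σhalf²=0.174225
  +E: nom +16.000 → Σnom=46.130; wc +0.250/-0.180 → slack +0.930/-0.770; half-tol=0.215, Σhalf²=0.220450
  +F: nom +24.000 → Σnom=70.130; wc +0.210/-0.360 → slack +1.140/-1.130; half-tol=0.285, Σhalf²=0.301675
  -G: nom -11.700 → Σnom=58.430; wc +0.232/-0.300 → slack +1.372/-1.430; half-tol=0.266, Σhalf²=0.372431
  +H: nom +35.980 → Σnom=94.410; wc +0.107/-0.107 → slack +1.479/-1.537; half-tol=0.107, Σhalf²=0.383880
  -I: nom -15.480 → Σnom=78.930; wc +0.315/-0.315 → slack +1.794/-1.852; half-tol=0.315, Σhalf²=0.483105
Nominal = 78.930. Worst-case = [78.930 - 1.852, 78.930 + 1.794] = [77.078, 80.724]. RSS = √0.483105 = 0.695.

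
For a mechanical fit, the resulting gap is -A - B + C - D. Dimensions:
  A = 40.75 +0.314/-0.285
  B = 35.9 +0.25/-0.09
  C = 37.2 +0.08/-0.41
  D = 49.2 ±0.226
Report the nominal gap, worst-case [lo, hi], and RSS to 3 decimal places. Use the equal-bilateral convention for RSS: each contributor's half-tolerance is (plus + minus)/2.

Stack each dimension's contribution:
  -A: nom -40.750 → Σnom=-40.750; wc +0.285/-0.314 → slack +0.285/-0.314; half-tol=0.299, Σhalf²=0.089700
  -B: nom -35.900 → Σnom=-76.650; wc +0.090/-0.250 → slack +0.375/-0.564; half-tol=0.170, Σhalf²=0.118600
  +C: nom +37.200 → Σnom=-39.450; wc +0.080/-0.410 → slack +0.455/-0.974; half-tol=0.245, Σhalf²=0.178625
  -D: nom -49.200 → Σnom=-88.650; wc +0.226/-0.226 → slack +0.681/-1.200; half-tol=0.226, Σhalf²=0.229701
Nominal = -88.650. Worst-case = [-88.650 - 1.200, -88.650 + 0.681] = [-89.850, -87.969]. RSS = √0.229701 = 0.479.

nominal=-88.650 wc=[-89.850,-87.969] rss=0.479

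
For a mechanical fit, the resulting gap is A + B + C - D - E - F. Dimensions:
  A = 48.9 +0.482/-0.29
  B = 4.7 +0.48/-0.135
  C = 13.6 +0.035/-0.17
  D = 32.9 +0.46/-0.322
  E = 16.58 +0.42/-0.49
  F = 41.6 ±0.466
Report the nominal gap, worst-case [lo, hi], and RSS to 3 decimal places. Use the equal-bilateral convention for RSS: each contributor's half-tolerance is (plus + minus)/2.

Stack each dimension's contribution:
  +A: nom +48.900 → Σnom=48.900; wc +0.482/-0.290 → slack +0.482/-0.290; half-tol=0.386, Σhalf²=0.148996
  +B: nom +4.700 → Σnom=53.600; wc +0.480/-0.135 → slack +0.962/-0.425; half-tol=0.307, Σhalf²=0.243552
  +C: nom +13.600 → Σnom=67.200; wc +0.035/-0.170 → slack +0.997/-0.595; half-tol=0.103, Σhalf²=0.254059
  -D: nom -32.900 → Σnom=34.300; wc +0.322/-0.460 → slack +1.319/-1.055; half-tol=0.391, Σhalf²=0.406940
  -E: nom -16.580 → Σnom=17.720; wc +0.490/-0.420 → slack +1.809/-1.475; half-tol=0.455, Σhalf²=0.613965
  -F: nom -41.600 → Σnom=-23.880; wc +0.466/-0.466 → slack +2.275/-1.941; half-tol=0.466, Σhalf²=0.831121
Nominal = -23.880. Worst-case = [-23.880 - 1.941, -23.880 + 2.275] = [-25.821, -21.605]. RSS = √0.831121 = 0.912.

nominal=-23.880 wc=[-25.821,-21.605] rss=0.912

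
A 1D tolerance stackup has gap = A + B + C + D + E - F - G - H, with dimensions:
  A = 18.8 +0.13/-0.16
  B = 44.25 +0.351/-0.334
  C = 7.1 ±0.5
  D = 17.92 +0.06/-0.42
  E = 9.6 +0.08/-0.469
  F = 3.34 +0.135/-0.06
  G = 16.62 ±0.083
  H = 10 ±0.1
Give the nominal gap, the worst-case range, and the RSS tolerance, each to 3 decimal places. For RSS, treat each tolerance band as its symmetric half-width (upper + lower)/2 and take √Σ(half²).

Stack each dimension's contribution:
  +A: nom +18.800 → Σnom=18.800; wc +0.130/-0.160 → slack +0.130/-0.160; half-tol=0.145, Σhalf²=0.021025
  +B: nom +44.250 → Σnom=63.050; wc +0.351/-0.334 → slack +0.481/-0.494; half-tol=0.343, Σhalf²=0.138331
  +C: nom +7.100 → Σnom=70.150; wc +0.500/-0.500 → slack +0.981/-0.994; half-tol=0.500, Σhalf²=0.388331
  +D: nom +17.920 → Σnom=88.070; wc +0.060/-0.420 → slack +1.041/-1.414; half-tol=0.240, Σhalf²=0.445931
  +E: nom +9.600 → Σnom=97.670; wc +0.080/-0.469 → slack +1.121/-1.883; half-tol=0.274, Σhalf²=0.521281
  -F: nom -3.340 → Σnom=94.330; wc +0.060/-0.135 → slack +1.181/-2.018; half-tol=0.098, Σhalf²=0.530788
  -G: nom -16.620 → Σnom=77.710; wc +0.083/-0.083 → slack +1.264/-2.101; half-tol=0.083, Σhalf²=0.537677
  -H: nom -10.000 → Σnom=67.710; wc +0.100/-0.100 → slack +1.364/-2.201; half-tol=0.100, Σhalf²=0.547677
Nominal = 67.710. Worst-case = [67.710 - 2.201, 67.710 + 1.364] = [65.509, 69.074]. RSS = √0.547677 = 0.740.

nominal=67.710 wc=[65.509,69.074] rss=0.740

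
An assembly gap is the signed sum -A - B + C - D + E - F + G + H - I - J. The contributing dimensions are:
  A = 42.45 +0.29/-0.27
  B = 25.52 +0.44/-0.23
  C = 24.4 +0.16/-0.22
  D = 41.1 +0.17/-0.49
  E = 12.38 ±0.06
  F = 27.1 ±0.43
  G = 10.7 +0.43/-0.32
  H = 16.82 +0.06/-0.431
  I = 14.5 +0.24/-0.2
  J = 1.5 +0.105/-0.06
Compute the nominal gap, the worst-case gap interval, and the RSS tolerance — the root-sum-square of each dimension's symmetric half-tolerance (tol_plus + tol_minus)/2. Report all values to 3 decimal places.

Stack each dimension's contribution:
  -A: nom -42.450 → Σnom=-42.450; wc +0.270/-0.290 → slack +0.270/-0.290; half-tol=0.280, Σhalf²=0.078400
  -B: nom -25.520 → Σnom=-67.970; wc +0.230/-0.440 → slack +0.500/-0.730; half-tol=0.335, Σhalf²=0.190625
  +C: nom +24.400 → Σnom=-43.570; wc +0.160/-0.220 → slack +0.660/-0.950; half-tol=0.190, Σhalf²=0.226725
  -D: nom -41.100 → Σnom=-84.670; wc +0.490/-0.170 → slack +1.150/-1.120; half-tol=0.330, Σhalf²=0.335625
  +E: nom +12.380 → Σnom=-72.290; wc +0.060/-0.060 → slack +1.210/-1.180; half-tol=0.060, Σhalf²=0.339225
  -F: nom -27.100 → Σnom=-99.390; wc +0.430/-0.430 → slack +1.640/-1.610; half-tol=0.430, Σhalf²=0.524125
  +G: nom +10.700 → Σnom=-88.690; wc +0.430/-0.320 → slack +2.070/-1.930; half-tol=0.375, Σhalf²=0.664750
  +H: nom +16.820 → Σnom=-71.870; wc +0.060/-0.431 → slack +2.130/-2.361; half-tol=0.245, Σhalf²=0.725020
  -I: nom -14.500 → Σnom=-86.370; wc +0.200/-0.240 → slack +2.330/-2.601; half-tol=0.220, Σhalf²=0.773420
  -J: nom -1.500 → Σnom=-87.870; wc +0.060/-0.105 → slack +2.390/-2.706; half-tol=0.082, Σhalf²=0.780227
Nominal = -87.870. Worst-case = [-87.870 - 2.706, -87.870 + 2.390] = [-90.576, -85.480]. RSS = √0.780227 = 0.883.

nominal=-87.870 wc=[-90.576,-85.480] rss=0.883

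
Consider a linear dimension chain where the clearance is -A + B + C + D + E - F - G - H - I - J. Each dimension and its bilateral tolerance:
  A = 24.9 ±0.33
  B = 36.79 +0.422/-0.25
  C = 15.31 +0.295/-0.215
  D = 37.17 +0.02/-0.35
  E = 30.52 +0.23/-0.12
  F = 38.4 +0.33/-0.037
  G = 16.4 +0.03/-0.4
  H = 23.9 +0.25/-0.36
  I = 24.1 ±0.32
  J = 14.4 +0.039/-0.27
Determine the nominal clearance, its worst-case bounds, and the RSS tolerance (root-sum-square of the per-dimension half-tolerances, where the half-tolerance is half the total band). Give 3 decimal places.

Stack each dimension's contribution:
  -A: nom -24.900 → Σnom=-24.900; wc +0.330/-0.330 → slack +0.330/-0.330; half-tol=0.330, Σhalf²=0.108900
  +B: nom +36.790 → Σnom=11.890; wc +0.422/-0.250 → slack +0.752/-0.580; half-tol=0.336, Σhalf²=0.221796
  +C: nom +15.310 → Σnom=27.200; wc +0.295/-0.215 → slack +1.047/-0.795; half-tol=0.255, Σhalf²=0.286821
  +D: nom +37.170 → Σnom=64.370; wc +0.020/-0.350 → slack +1.067/-1.145; half-tol=0.185, Σhalf²=0.321046
  +E: nom +30.520 → Σnom=94.890; wc +0.230/-0.120 → slack +1.297/-1.265; half-tol=0.175, Σhalf²=0.351671
  -F: nom -38.400 → Σnom=56.490; wc +0.037/-0.330 → slack +1.334/-1.595; half-tol=0.183, Σhalf²=0.385343
  -G: nom -16.400 → Σnom=40.090; wc +0.400/-0.030 → slack +1.734/-1.625; half-tol=0.215, Σhalf²=0.431568
  -H: nom -23.900 → Σnom=16.190; wc +0.360/-0.250 → slack +2.094/-1.875; half-tol=0.305, Σhalf²=0.524593
  -I: nom -24.100 → Σnom=-7.910; wc +0.320/-0.320 → slack +2.414/-2.195; half-tol=0.320, Σhalf²=0.626993
  -J: nom -14.400 → Σnom=-22.310; wc +0.270/-0.039 → slack +2.684/-2.234; half-tol=0.154, Σhalf²=0.650864
Nominal = -22.310. Worst-case = [-22.310 - 2.234, -22.310 + 2.684] = [-24.544, -19.626]. RSS = √0.650864 = 0.807.

nominal=-22.310 wc=[-24.544,-19.626] rss=0.807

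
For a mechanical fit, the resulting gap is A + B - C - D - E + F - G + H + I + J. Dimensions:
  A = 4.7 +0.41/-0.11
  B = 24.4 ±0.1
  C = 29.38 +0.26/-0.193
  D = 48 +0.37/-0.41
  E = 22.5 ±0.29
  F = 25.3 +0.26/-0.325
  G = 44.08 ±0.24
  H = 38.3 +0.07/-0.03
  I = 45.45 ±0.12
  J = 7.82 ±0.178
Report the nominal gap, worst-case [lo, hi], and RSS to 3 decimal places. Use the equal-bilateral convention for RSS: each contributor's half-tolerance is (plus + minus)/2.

nominal=2.010 wc=[-0.013,4.281] rss=0.746

Stack each dimension's contribution:
  +A: nom +4.700 → Σnom=4.700; wc +0.410/-0.110 → slack +0.410/-0.110; half-tol=0.260, Σhalf²=0.067600
  +B: nom +24.400 → Σnom=29.100; wc +0.100/-0.100 → slack +0.510/-0.210; half-tol=0.100, Σhalf²=0.077600
  -C: nom -29.380 → Σnom=-0.280; wc +0.193/-0.260 → slack +0.703/-0.470; half-tol=0.227, Σhalf²=0.128902
  -D: nom -48.000 → Σnom=-48.280; wc +0.410/-0.370 → slack +1.113/-0.840; half-tol=0.390, Σhalf²=0.281002
  -E: nom -22.500 → Σnom=-70.780; wc +0.290/-0.290 → slack +1.403/-1.130; half-tol=0.290, Σhalf²=0.365102
  +F: nom +25.300 → Σnom=-45.480; wc +0.260/-0.325 → slack +1.663/-1.455; half-tol=0.292, Σhalf²=0.450659
  -G: nom -44.080 → Σnom=-89.560; wc +0.240/-0.240 → slack +1.903/-1.695; half-tol=0.240, Σhalf²=0.508259
  +H: nom +38.300 → Σnom=-51.260; wc +0.070/-0.030 → slack +1.973/-1.725; half-tol=0.050, Σhalf²=0.510759
  +I: nom +45.450 → Σnom=-5.810; wc +0.120/-0.120 → slack +2.093/-1.845; half-tol=0.120, Σhalf²=0.525158
  +J: nom +7.820 → Σnom=2.010; wc +0.178/-0.178 → slack +2.271/-2.023; half-tol=0.178, Σhalf²=0.556843
Nominal = 2.010. Worst-case = [2.010 - 2.023, 2.010 + 2.271] = [-0.013, 4.281]. RSS = √0.556843 = 0.746.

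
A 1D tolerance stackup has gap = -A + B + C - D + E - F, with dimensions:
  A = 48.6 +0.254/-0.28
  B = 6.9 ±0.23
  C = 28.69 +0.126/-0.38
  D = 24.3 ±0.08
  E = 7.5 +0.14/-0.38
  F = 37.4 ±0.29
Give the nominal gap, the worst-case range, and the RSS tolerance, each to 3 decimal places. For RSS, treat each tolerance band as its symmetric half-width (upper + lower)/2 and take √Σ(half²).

Stack each dimension's contribution:
  -A: nom -48.600 → Σnom=-48.600; wc +0.280/-0.254 → slack +0.280/-0.254; half-tol=0.267, Σhalf²=0.071289
  +B: nom +6.900 → Σnom=-41.700; wc +0.230/-0.230 → slack +0.510/-0.484; half-tol=0.230, Σhalf²=0.124189
  +C: nom +28.690 → Σnom=-13.010; wc +0.126/-0.380 → slack +0.636/-0.864; half-tol=0.253, Σhalf²=0.188198
  -D: nom -24.300 → Σnom=-37.310; wc +0.080/-0.080 → slack +0.716/-0.944; half-tol=0.080, Σhalf²=0.194598
  +E: nom +7.500 → Σnom=-29.810; wc +0.140/-0.380 → slack +0.856/-1.324; half-tol=0.260, Σhalf²=0.262198
  -F: nom -37.400 → Σnom=-67.210; wc +0.290/-0.290 → slack +1.146/-1.614; half-tol=0.290, Σhalf²=0.346298
Nominal = -67.210. Worst-case = [-67.210 - 1.614, -67.210 + 1.146] = [-68.824, -66.064]. RSS = √0.346298 = 0.588.

nominal=-67.210 wc=[-68.824,-66.064] rss=0.588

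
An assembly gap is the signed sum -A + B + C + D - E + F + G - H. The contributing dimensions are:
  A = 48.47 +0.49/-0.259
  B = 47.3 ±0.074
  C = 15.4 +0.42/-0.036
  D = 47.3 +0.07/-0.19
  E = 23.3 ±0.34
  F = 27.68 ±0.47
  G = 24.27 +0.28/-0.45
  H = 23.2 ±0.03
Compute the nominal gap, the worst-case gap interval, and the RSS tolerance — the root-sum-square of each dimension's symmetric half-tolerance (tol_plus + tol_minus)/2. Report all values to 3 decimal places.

nominal=66.980 wc=[64.900,68.923] rss=0.828

Stack each dimension's contribution:
  -A: nom -48.470 → Σnom=-48.470; wc +0.259/-0.490 → slack +0.259/-0.490; half-tol=0.374, Σhalf²=0.140250
  +B: nom +47.300 → Σnom=-1.170; wc +0.074/-0.074 → slack +0.333/-0.564; half-tol=0.074, Σhalf²=0.145726
  +C: nom +15.400 → Σnom=14.230; wc +0.420/-0.036 → slack +0.753/-0.600; half-tol=0.228, Σhalf²=0.197710
  +D: nom +47.300 → Σnom=61.530; wc +0.070/-0.190 → slack +0.823/-0.790; half-tol=0.130, Σhalf²=0.214610
  -E: nom -23.300 → Σnom=38.230; wc +0.340/-0.340 → slack +1.163/-1.130; half-tol=0.340, Σhalf²=0.330210
  +F: nom +27.680 → Σnom=65.910; wc +0.470/-0.470 → slack +1.633/-1.600; half-tol=0.470, Σhalf²=0.551110
  +G: nom +24.270 → Σnom=90.180; wc +0.280/-0.450 → slack +1.913/-2.050; half-tol=0.365, Σhalf²=0.684335
  -H: nom -23.200 → Σnom=66.980; wc +0.030/-0.030 → slack +1.943/-2.080; half-tol=0.030, Σhalf²=0.685235
Nominal = 66.980. Worst-case = [66.980 - 2.080, 66.980 + 1.943] = [64.900, 68.923]. RSS = √0.685235 = 0.828.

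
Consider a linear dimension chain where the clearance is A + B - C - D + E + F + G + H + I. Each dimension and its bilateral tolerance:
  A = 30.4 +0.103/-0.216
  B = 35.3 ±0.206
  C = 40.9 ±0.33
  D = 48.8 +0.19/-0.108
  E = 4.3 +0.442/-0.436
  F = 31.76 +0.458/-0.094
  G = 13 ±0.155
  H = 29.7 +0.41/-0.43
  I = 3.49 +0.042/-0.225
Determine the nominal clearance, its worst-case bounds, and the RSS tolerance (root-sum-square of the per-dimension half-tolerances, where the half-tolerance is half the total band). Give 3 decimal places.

nominal=58.250 wc=[55.968,60.504] rss=0.828

Stack each dimension's contribution:
  +A: nom +30.400 → Σnom=30.400; wc +0.103/-0.216 → slack +0.103/-0.216; half-tol=0.160, Σhalf²=0.025440
  +B: nom +35.300 → Σnom=65.700; wc +0.206/-0.206 → slack +0.309/-0.422; half-tol=0.206, Σhalf²=0.067876
  -C: nom -40.900 → Σnom=24.800; wc +0.330/-0.330 → slack +0.639/-0.752; half-tol=0.330, Σhalf²=0.176776
  -D: nom -48.800 → Σnom=-24.000; wc +0.108/-0.190 → slack +0.747/-0.942; half-tol=0.149, Σhalf²=0.198977
  +E: nom +4.300 → Σnom=-19.700; wc +0.442/-0.436 → slack +1.189/-1.378; half-tol=0.439, Σhalf²=0.391698
  +F: nom +31.760 → Σnom=12.060; wc +0.458/-0.094 → slack +1.647/-1.472; half-tol=0.276, Σhalf²=0.467874
  +G: nom +13.000 → Σnom=25.060; wc +0.155/-0.155 → slack +1.802/-1.627; half-tol=0.155, Σhalf²=0.491899
  +H: nom +29.700 → Σnom=54.760; wc +0.410/-0.430 → slack +2.212/-2.057; half-tol=0.420, Σhalf²=0.668299
  +I: nom +3.490 → Σnom=58.250; wc +0.042/-0.225 → slack +2.254/-2.282; half-tol=0.134, Σhalf²=0.686122
Nominal = 58.250. Worst-case = [58.250 - 2.282, 58.250 + 2.254] = [55.968, 60.504]. RSS = √0.686122 = 0.828.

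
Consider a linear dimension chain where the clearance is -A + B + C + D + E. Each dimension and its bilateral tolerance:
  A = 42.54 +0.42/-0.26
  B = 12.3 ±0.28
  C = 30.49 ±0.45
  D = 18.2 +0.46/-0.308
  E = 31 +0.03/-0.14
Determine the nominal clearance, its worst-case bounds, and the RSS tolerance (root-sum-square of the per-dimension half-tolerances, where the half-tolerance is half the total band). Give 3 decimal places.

nominal=49.450 wc=[47.852,50.930] rss=0.742

Stack each dimension's contribution:
  -A: nom -42.540 → Σnom=-42.540; wc +0.260/-0.420 → slack +0.260/-0.420; half-tol=0.340, Σhalf²=0.115600
  +B: nom +12.300 → Σnom=-30.240; wc +0.280/-0.280 → slack +0.540/-0.700; half-tol=0.280, Σhalf²=0.194000
  +C: nom +30.490 → Σnom=0.250; wc +0.450/-0.450 → slack +0.990/-1.150; half-tol=0.450, Σhalf²=0.396500
  +D: nom +18.200 → Σnom=18.450; wc +0.460/-0.308 → slack +1.450/-1.458; half-tol=0.384, Σhalf²=0.543956
  +E: nom +31.000 → Σnom=49.450; wc +0.030/-0.140 → slack +1.480/-1.598; half-tol=0.085, Σhalf²=0.551181
Nominal = 49.450. Worst-case = [49.450 - 1.598, 49.450 + 1.480] = [47.852, 50.930]. RSS = √0.551181 = 0.742.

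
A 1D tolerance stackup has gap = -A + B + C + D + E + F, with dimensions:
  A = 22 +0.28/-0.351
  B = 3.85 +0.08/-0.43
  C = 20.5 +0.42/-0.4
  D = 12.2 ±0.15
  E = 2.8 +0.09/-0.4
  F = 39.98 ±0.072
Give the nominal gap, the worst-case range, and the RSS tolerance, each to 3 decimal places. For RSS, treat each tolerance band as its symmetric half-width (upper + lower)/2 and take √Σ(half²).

Stack each dimension's contribution:
  -A: nom -22.000 → Σnom=-22.000; wc +0.351/-0.280 → slack +0.351/-0.280; half-tol=0.316, Σhalf²=0.099540
  +B: nom +3.850 → Σnom=-18.150; wc +0.080/-0.430 → slack +0.431/-0.710; half-tol=0.255, Σhalf²=0.164565
  +C: nom +20.500 → Σnom=2.350; wc +0.420/-0.400 → slack +0.851/-1.110; half-tol=0.410, Σhalf²=0.332665
  +D: nom +12.200 → Σnom=14.550; wc +0.150/-0.150 → slack +1.001/-1.260; half-tol=0.150, Σhalf²=0.355165
  +E: nom +2.800 → Σnom=17.350; wc +0.090/-0.400 → slack +1.091/-1.660; half-tol=0.245, Σhalf²=0.415190
  +F: nom +39.980 → Σnom=57.330; wc +0.072/-0.072 → slack +1.163/-1.732; half-tol=0.072, Σhalf²=0.420374
Nominal = 57.330. Worst-case = [57.330 - 1.732, 57.330 + 1.163] = [55.598, 58.493]. RSS = √0.420374 = 0.648.

nominal=57.330 wc=[55.598,58.493] rss=0.648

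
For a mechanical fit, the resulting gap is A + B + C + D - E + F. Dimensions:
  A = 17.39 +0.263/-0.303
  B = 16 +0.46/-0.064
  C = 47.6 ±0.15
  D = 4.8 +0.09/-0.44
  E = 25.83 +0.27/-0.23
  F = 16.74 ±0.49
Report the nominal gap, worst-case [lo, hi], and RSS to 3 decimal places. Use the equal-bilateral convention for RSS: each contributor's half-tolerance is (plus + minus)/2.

nominal=76.700 wc=[74.983,78.383] rss=0.738

Stack each dimension's contribution:
  +A: nom +17.390 → Σnom=17.390; wc +0.263/-0.303 → slack +0.263/-0.303; half-tol=0.283, Σhalf²=0.080089
  +B: nom +16.000 → Σnom=33.390; wc +0.460/-0.064 → slack +0.723/-0.367; half-tol=0.262, Σhalf²=0.148733
  +C: nom +47.600 → Σnom=80.990; wc +0.150/-0.150 → slack +0.873/-0.517; half-tol=0.150, Σhalf²=0.171233
  +D: nom +4.800 → Σnom=85.790; wc +0.090/-0.440 → slack +0.963/-0.957; half-tol=0.265, Σhalf²=0.241458
  -E: nom -25.830 → Σnom=59.960; wc +0.230/-0.270 → slack +1.193/-1.227; half-tol=0.250, Σhalf²=0.303958
  +F: nom +16.740 → Σnom=76.700; wc +0.490/-0.490 → slack +1.683/-1.717; half-tol=0.490, Σhalf²=0.544058
Nominal = 76.700. Worst-case = [76.700 - 1.717, 76.700 + 1.683] = [74.983, 78.383]. RSS = √0.544058 = 0.738.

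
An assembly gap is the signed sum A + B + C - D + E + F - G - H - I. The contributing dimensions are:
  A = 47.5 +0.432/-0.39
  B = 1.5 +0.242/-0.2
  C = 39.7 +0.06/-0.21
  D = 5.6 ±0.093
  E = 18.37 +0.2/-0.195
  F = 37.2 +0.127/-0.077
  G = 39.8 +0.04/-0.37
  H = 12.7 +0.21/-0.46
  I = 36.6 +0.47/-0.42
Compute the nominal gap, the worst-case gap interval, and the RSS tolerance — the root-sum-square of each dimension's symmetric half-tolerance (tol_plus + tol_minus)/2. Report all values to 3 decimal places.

Stack each dimension's contribution:
  +A: nom +47.500 → Σnom=47.500; wc +0.432/-0.390 → slack +0.432/-0.390; half-tol=0.411, Σhalf²=0.168921
  +B: nom +1.500 → Σnom=49.000; wc +0.242/-0.200 → slack +0.674/-0.590; half-tol=0.221, Σhalf²=0.217762
  +C: nom +39.700 → Σnom=88.700; wc +0.060/-0.210 → slack +0.734/-0.800; half-tol=0.135, Σhalf²=0.235987
  -D: nom -5.600 → Σnom=83.100; wc +0.093/-0.093 → slack +0.827/-0.893; half-tol=0.093, Σhalf²=0.244636
  +E: nom +18.370 → Σnom=101.470; wc +0.200/-0.195 → slack +1.027/-1.088; half-tol=0.198, Σhalf²=0.283642
  +F: nom +37.200 → Σnom=138.670; wc +0.127/-0.077 → slack +1.154/-1.165; half-tol=0.102, Σhalf²=0.294046
  -G: nom -39.800 → Σnom=98.870; wc +0.370/-0.040 → slack +1.524/-1.205; half-tol=0.205, Σhalf²=0.336071
  -H: nom -12.700 → Σnom=86.170; wc +0.460/-0.210 → slack +1.984/-1.415; half-tol=0.335, Σhalf²=0.448296
  -I: nom -36.600 → Σnom=49.570; wc +0.420/-0.470 → slack +2.404/-1.885; half-tol=0.445, Σhalf²=0.646321
Nominal = 49.570. Worst-case = [49.570 - 1.885, 49.570 + 2.404] = [47.685, 51.974]. RSS = √0.646321 = 0.804.

nominal=49.570 wc=[47.685,51.974] rss=0.804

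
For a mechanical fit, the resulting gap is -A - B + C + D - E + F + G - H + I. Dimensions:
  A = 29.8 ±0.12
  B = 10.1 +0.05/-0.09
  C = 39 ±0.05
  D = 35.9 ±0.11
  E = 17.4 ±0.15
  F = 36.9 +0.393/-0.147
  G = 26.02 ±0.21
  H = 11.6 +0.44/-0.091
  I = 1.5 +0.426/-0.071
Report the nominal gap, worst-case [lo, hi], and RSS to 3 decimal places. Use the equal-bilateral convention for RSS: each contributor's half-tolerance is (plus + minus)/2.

nominal=70.420 wc=[69.072,72.060] rss=0.553

Stack each dimension's contribution:
  -A: nom -29.800 → Σnom=-29.800; wc +0.120/-0.120 → slack +0.120/-0.120; half-tol=0.120, Σhalf²=0.014400
  -B: nom -10.100 → Σnom=-39.900; wc +0.090/-0.050 → slack +0.210/-0.170; half-tol=0.070, Σhalf²=0.019300
  +C: nom +39.000 → Σnom=-0.900; wc +0.050/-0.050 → slack +0.260/-0.220; half-tol=0.050, Σhalf²=0.021800
  +D: nom +35.900 → Σnom=35.000; wc +0.110/-0.110 → slack +0.370/-0.330; half-tol=0.110, Σhalf²=0.033900
  -E: nom -17.400 → Σnom=17.600; wc +0.150/-0.150 → slack +0.520/-0.480; half-tol=0.150, Σhalf²=0.056400
  +F: nom +36.900 → Σnom=54.500; wc +0.393/-0.147 → slack +0.913/-0.627; half-tol=0.270, Σhalf²=0.129300
  +G: nom +26.020 → Σnom=80.520; wc +0.210/-0.210 → slack +1.123/-0.837; half-tol=0.210, Σhalf²=0.173400
  -H: nom -11.600 → Σnom=68.920; wc +0.091/-0.440 → slack +1.214/-1.277; half-tol=0.266, Σhalf²=0.243890
  +I: nom +1.500 → Σnom=70.420; wc +0.426/-0.071 → slack +1.640/-1.348; half-tol=0.248, Σhalf²=0.305642
Nominal = 70.420. Worst-case = [70.420 - 1.348, 70.420 + 1.640] = [69.072, 72.060]. RSS = √0.305642 = 0.553.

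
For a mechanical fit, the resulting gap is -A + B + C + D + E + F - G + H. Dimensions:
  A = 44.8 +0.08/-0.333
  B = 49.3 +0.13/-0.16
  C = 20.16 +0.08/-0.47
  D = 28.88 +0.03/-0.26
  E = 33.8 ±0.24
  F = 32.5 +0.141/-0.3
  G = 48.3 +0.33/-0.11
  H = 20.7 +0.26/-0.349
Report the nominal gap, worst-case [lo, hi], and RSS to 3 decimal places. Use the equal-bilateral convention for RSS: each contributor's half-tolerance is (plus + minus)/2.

nominal=92.240 wc=[90.051,93.564] rss=0.638

Stack each dimension's contribution:
  -A: nom -44.800 → Σnom=-44.800; wc +0.333/-0.080 → slack +0.333/-0.080; half-tol=0.207, Σhalf²=0.042642
  +B: nom +49.300 → Σnom=4.500; wc +0.130/-0.160 → slack +0.463/-0.240; half-tol=0.145, Σhalf²=0.063667
  +C: nom +20.160 → Σnom=24.660; wc +0.080/-0.470 → slack +0.543/-0.710; half-tol=0.275, Σhalf²=0.139292
  +D: nom +28.880 → Σnom=53.540; wc +0.030/-0.260 → slack +0.573/-0.970; half-tol=0.145, Σhalf²=0.160317
  +E: nom +33.800 → Σnom=87.340; wc +0.240/-0.240 → slack +0.813/-1.210; half-tol=0.240, Σhalf²=0.217917
  +F: nom +32.500 → Σnom=119.840; wc +0.141/-0.300 → slack +0.954/-1.510; half-tol=0.220, Σhalf²=0.266537
  -G: nom -48.300 → Σnom=71.540; wc +0.110/-0.330 → slack +1.064/-1.840; half-tol=0.220, Σhalf²=0.314937
  +H: nom +20.700 → Σnom=92.240; wc +0.260/-0.349 → slack +1.324/-2.189; half-tol=0.304, Σhalf²=0.407658
Nominal = 92.240. Worst-case = [92.240 - 2.189, 92.240 + 1.324] = [90.051, 93.564]. RSS = √0.407658 = 0.638.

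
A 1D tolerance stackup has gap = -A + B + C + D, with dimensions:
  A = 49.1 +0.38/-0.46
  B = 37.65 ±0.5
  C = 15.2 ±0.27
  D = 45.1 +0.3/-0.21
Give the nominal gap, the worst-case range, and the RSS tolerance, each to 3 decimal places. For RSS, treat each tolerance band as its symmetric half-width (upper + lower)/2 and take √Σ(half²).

nominal=48.850 wc=[47.490,50.380] rss=0.751

Stack each dimension's contribution:
  -A: nom -49.100 → Σnom=-49.100; wc +0.460/-0.380 → slack +0.460/-0.380; half-tol=0.420, Σhalf²=0.176400
  +B: nom +37.650 → Σnom=-11.450; wc +0.500/-0.500 → slack +0.960/-0.880; half-tol=0.500, Σhalf²=0.426400
  +C: nom +15.200 → Σnom=3.750; wc +0.270/-0.270 → slack +1.230/-1.150; half-tol=0.270, Σhalf²=0.499300
  +D: nom +45.100 → Σnom=48.850; wc +0.300/-0.210 → slack +1.530/-1.360; half-tol=0.255, Σhalf²=0.564325
Nominal = 48.850. Worst-case = [48.850 - 1.360, 48.850 + 1.530] = [47.490, 50.380]. RSS = √0.564325 = 0.751.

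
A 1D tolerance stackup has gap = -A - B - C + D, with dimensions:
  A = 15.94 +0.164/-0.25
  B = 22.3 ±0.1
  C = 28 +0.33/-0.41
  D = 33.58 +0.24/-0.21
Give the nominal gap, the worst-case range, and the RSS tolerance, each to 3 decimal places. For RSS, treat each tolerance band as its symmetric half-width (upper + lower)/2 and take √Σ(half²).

nominal=-32.660 wc=[-33.464,-31.660] rss=0.490

Stack each dimension's contribution:
  -A: nom -15.940 → Σnom=-15.940; wc +0.250/-0.164 → slack +0.250/-0.164; half-tol=0.207, Σhalf²=0.042849
  -B: nom -22.300 → Σnom=-38.240; wc +0.100/-0.100 → slack +0.350/-0.264; half-tol=0.100, Σhalf²=0.052849
  -C: nom -28.000 → Σnom=-66.240; wc +0.410/-0.330 → slack +0.760/-0.594; half-tol=0.370, Σhalf²=0.189749
  +D: nom +33.580 → Σnom=-32.660; wc +0.240/-0.210 → slack +1.000/-0.804; half-tol=0.225, Σhalf²=0.240374
Nominal = -32.660. Worst-case = [-32.660 - 0.804, -32.660 + 1.000] = [-33.464, -31.660]. RSS = √0.240374 = 0.490.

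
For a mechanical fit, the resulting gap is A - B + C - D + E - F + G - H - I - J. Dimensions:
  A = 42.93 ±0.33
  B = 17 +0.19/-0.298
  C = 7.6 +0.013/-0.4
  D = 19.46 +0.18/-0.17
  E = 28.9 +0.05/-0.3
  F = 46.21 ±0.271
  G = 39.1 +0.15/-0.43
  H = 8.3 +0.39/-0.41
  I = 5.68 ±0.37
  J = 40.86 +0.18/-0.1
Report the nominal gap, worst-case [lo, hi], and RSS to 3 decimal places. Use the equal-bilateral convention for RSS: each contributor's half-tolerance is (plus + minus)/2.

nominal=-18.980 wc=[-22.021,-16.818] rss=0.864

Stack each dimension's contribution:
  +A: nom +42.930 → Σnom=42.930; wc +0.330/-0.330 → slack +0.330/-0.330; half-tol=0.330, Σhalf²=0.108900
  -B: nom -17.000 → Σnom=25.930; wc +0.298/-0.190 → slack +0.628/-0.520; half-tol=0.244, Σhalf²=0.168436
  +C: nom +7.600 → Σnom=33.530; wc +0.013/-0.400 → slack +0.641/-0.920; half-tol=0.207, Σhalf²=0.211078
  -D: nom -19.460 → Σnom=14.070; wc +0.170/-0.180 → slack +0.811/-1.100; half-tol=0.175, Σhalf²=0.241703
  +E: nom +28.900 → Σnom=42.970; wc +0.050/-0.300 → slack +0.861/-1.400; half-tol=0.175, Σhalf²=0.272328
  -F: nom -46.210 → Σnom=-3.240; wc +0.271/-0.271 → slack +1.132/-1.671; half-tol=0.271, Σhalf²=0.345769
  +G: nom +39.100 → Σnom=35.860; wc +0.150/-0.430 → slack +1.282/-2.101; half-tol=0.290, Σhalf²=0.429869
  -H: nom -8.300 → Σnom=27.560; wc +0.410/-0.390 → slack +1.692/-2.491; half-tol=0.400, Σhalf²=0.589869
  -I: nom -5.680 → Σnom=21.880; wc +0.370/-0.370 → slack +2.062/-2.861; half-tol=0.370, Σhalf²=0.726769
  -J: nom -40.860 → Σnom=-18.980; wc +0.100/-0.180 → slack +2.162/-3.041; half-tol=0.140, Σhalf²=0.746369
Nominal = -18.980. Worst-case = [-18.980 - 3.041, -18.980 + 2.162] = [-22.021, -16.818]. RSS = √0.746369 = 0.864.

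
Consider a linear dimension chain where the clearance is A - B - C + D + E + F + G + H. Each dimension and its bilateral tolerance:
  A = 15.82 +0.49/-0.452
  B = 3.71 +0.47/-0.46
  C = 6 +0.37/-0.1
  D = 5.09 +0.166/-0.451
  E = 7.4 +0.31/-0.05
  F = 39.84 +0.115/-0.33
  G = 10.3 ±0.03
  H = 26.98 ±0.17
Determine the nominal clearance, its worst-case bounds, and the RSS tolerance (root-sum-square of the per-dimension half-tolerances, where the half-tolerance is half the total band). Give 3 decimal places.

nominal=95.720 wc=[93.397,97.561] rss=0.837

Stack each dimension's contribution:
  +A: nom +15.820 → Σnom=15.820; wc +0.490/-0.452 → slack +0.490/-0.452; half-tol=0.471, Σhalf²=0.221841
  -B: nom -3.710 → Σnom=12.110; wc +0.460/-0.470 → slack +0.950/-0.922; half-tol=0.465, Σhalf²=0.438066
  -C: nom -6.000 → Σnom=6.110; wc +0.100/-0.370 → slack +1.050/-1.292; half-tol=0.235, Σhalf²=0.493291
  +D: nom +5.090 → Σnom=11.200; wc +0.166/-0.451 → slack +1.216/-1.743; half-tol=0.308, Σhalf²=0.588463
  +E: nom +7.400 → Σnom=18.600; wc +0.310/-0.050 → slack +1.526/-1.793; half-tol=0.180, Σhalf²=0.620863
  +F: nom +39.840 → Σnom=58.440; wc +0.115/-0.330 → slack +1.641/-2.123; half-tol=0.223, Σhalf²=0.670369
  +G: nom +10.300 → Σnom=68.740; wc +0.030/-0.030 → slack +1.671/-2.153; half-tol=0.030, Σhalf²=0.671269
  +H: nom +26.980 → Σnom=95.720; wc +0.170/-0.170 → slack +1.841/-2.323; half-tol=0.170, Σhalf²=0.700169
Nominal = 95.720. Worst-case = [95.720 - 2.323, 95.720 + 1.841] = [93.397, 97.561]. RSS = √0.700169 = 0.837.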